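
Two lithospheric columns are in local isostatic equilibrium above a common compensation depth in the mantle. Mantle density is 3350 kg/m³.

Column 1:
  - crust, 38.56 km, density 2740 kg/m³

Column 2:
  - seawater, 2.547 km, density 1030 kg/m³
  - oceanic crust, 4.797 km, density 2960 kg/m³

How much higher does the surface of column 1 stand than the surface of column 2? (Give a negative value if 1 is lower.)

For any compensation level in the mantle, the mantle terms cancel and isostasy reduces to e = (Σt_1 − Σt_2) − (Σ(ρt)_1 − Σ(ρt)_2) / ρ_m.
Σt_1 = 38.56 km; Σt_2 = 7.344 km; Σ(ρt)_1 = 105654.4; Σ(ρt)_2 = 16822.53 (in km·kg/m³).
e = (38.56 − 7.344) − (105654.4 − 16822.53) / 3350 = 4.7 km.

4.7 km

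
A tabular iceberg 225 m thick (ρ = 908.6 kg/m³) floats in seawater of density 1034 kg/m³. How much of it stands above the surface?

Floating equilibrium: submerged depth d = t ρ_obj/ρ_fluid = 225 m × 908.6/1034 = 197.7 m.
Freeboard = t − d = 225 m − 197.7 m = 27.3 m.

27.3 m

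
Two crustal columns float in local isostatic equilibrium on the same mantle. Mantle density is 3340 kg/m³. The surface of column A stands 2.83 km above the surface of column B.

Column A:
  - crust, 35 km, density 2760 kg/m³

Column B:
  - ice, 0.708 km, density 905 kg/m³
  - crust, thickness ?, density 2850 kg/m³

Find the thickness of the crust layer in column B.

Take the compensation level at the base of the deeper column (depth z_c below the surface of column A) and equate Σ ρ_i t_i down to z_c; mantle fills any gap and the z_c terms cancel.
Column A: 35×2760 + (z_c − 35)×3340
Column B: 2.83×0 + 0.708×905 + x×2850 + (z_c − 2.83 − 0.708 − x)×3340
The z_c×3340 term appears on both sides and cancels. Collect the known terms of each column as K = Σ(ρt)_known − 3340 × (depth of known layers): K_A = 96600 − 3340×35 = −20300; K_B = 640.74 − 3340×(2.83 + 0.708) = −11176.18.
Balance: K_A = K_B − x×(3340 − 2850), so x = (K_B − K_A)/(3340 − 2850) = 9123.82/490 = 18.6 km.

18.6 km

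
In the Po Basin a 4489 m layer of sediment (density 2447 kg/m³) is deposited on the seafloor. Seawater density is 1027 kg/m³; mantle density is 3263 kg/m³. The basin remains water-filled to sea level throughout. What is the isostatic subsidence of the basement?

Submarine loading: the sediment displaces seawater, and the subsidence is in turn flooded, so s (ρ_m − ρ_w) = t (ρ_sed − ρ_w).
s = 4489 m × (2447 − 1027) / (3263 − 1027) = 2850 m.

2850 m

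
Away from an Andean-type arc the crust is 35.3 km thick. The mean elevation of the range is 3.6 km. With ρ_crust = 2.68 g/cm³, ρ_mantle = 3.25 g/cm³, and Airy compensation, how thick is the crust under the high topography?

Root depth r = h ρ_c / (ρ_m − ρ_c) = 3.6 km × 2.68 / 0.57 = 16.93 km.
Total thickness = T + h + r = 35.3 km + 3.6 km + 16.93 km = 55.8 km.

55.8 km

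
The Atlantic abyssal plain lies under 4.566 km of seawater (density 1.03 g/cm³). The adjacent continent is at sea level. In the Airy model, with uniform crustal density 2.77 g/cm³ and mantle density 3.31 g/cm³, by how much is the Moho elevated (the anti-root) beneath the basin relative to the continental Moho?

In Airy isostatic equilibrium: replacing crust with seawater at the top is compensated by replacing crust with mantle at the base: d (ρ_c − ρ_w) = a (ρ_m − ρ_c).
a = d (ρ_c − ρ_w)/(ρ_m − ρ_c) = 4.566 km × 1.74/0.54 = 14.7 km.

14.7 km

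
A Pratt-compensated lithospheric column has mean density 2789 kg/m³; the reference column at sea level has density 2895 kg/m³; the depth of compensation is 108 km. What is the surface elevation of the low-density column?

4.1 km

ρ_ref D = ρ (D + h) → h = D (ρ_ref − ρ)/ρ.
h = 108 km × (2895 − 2789)/2789 = 4.1 km.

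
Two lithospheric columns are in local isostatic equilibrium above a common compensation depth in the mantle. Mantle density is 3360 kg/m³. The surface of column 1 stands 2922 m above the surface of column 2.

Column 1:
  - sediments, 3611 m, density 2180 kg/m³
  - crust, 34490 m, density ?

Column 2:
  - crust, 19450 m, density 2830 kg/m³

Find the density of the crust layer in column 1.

Take the compensation level at the base of the deeper column (depth z_c below the surface of column 1) and equate Σ ρ_i t_i down to z_c; mantle fills any gap and the z_c terms cancel.
Column 1: 3611×2180 + 34490×ρ + (z_c − 38101)×3360
Column 2: 2922×0 + 19450×2830 + (z_c − 2922 − 19450)×3360
The z_c×3360 term appears on both sides and cancels. Collect the known terms of each column as K = Σ(ρt)_known − 3360 × (depth of known layers): K_1 = 7871980 − 3360×38101 = −120147380; K_2 = 55043500 − 3360×(2922 + 19450) = −20126420.
Balance: K_1 + 34490×ρ = K_2, so ρ = (K_2 − K_1)/34490 = 100021000/34490 = 2900 kg/m³.

2900 kg/m³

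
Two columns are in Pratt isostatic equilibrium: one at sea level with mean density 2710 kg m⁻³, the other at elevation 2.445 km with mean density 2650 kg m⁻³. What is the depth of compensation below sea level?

108 km

ρ_ref D = ρ (D + h) → D (ρ_ref − ρ) = ρ h.
D = ρ h/(ρ_ref − ρ) = 2650 × 2.445 km/(2710 − 2650) = 108 km.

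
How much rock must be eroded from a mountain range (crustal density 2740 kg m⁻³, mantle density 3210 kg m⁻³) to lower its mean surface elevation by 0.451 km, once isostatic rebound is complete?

3.08 km

Net drop Δ = e − u = e − e ρ_c/ρ_m = e (ρ_m − ρ_c)/ρ_m.
e = Δ ρ_m/(ρ_m − ρ_c) = 0.451 km × 3210/470 = 3.08 km.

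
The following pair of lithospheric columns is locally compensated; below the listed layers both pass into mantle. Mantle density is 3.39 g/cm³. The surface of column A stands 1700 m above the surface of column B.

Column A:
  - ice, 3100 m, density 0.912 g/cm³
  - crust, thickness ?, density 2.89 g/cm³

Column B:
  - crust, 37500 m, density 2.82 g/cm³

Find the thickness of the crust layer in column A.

Take the compensation level at the base of the deeper column (depth z_c below the surface of column A) and equate Σ ρ_i t_i down to z_c; mantle fills any gap and the z_c terms cancel.
Column A: 3100×0.912 + x×2.89 + (z_c − 3100 − x)×3.39
Column B: 1700×0 + 37500×2.82 + (z_c − 1700 − 37500)×3.39
The z_c×3.39 term appears on both sides and cancels. Collect the known terms of each column as K = Σ(ρt)_known − 3.39 × (depth of known layers): K_A = 2827.2 − 3.39×3100 = −7681.8; K_B = 105750 − 3.39×(1700 + 37500) = −27138.
Balance: K_A − x×(3.39 − 2.89) = K_B, so x = (K_A − K_B)/(3.39 − 2.89) = 19456.2/0.5 = 38900 m.

38900 m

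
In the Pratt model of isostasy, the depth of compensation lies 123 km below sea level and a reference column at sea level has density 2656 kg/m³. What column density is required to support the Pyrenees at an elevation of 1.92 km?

Pratt balance: ρ_ref D = ρ (D + h).
ρ = ρ_ref D/(D + h) = 2656 × 123 km/(123 km + 1.92 km) = 2620 kg/m³.

2620 kg/m³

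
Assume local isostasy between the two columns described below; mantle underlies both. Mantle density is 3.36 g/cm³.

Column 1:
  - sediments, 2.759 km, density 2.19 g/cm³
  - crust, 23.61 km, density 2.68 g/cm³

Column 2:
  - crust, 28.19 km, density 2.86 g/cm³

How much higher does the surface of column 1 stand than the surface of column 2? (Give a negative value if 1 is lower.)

1.54 km

For any compensation level in the mantle, the mantle terms cancel and isostasy reduces to e = (Σt_1 − Σt_2) − (Σ(ρt)_1 − Σ(ρt)_2) / ρ_m.
Σt_1 = 26.369 km; Σt_2 = 28.19 km; Σ(ρt)_1 = 69.31701; Σ(ρt)_2 = 80.6234 (in km·g/cm³).
e = (26.369 − 28.19) − (69.31701 − 80.6234) / 3.36 = 1.54 km.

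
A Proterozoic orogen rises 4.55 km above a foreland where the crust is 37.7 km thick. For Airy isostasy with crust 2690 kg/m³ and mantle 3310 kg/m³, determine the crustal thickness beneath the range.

62 km

Root depth r = h ρ_c / (ρ_m − ρ_c) = 4.55 km × 2690 / 620 = 19.74 km.
Total thickness = T + h + r = 37.7 km + 4.55 km + 19.74 km = 62 km.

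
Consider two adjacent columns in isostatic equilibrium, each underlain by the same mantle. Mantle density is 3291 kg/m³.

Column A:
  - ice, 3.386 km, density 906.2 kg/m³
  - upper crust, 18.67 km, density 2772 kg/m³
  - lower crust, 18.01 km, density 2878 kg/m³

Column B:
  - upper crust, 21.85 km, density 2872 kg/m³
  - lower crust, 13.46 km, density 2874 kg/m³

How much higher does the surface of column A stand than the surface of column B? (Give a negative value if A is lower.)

3.17 km

For any compensation level in the mantle, the mantle terms cancel and isostasy reduces to e = (Σt_A − Σt_B) − (Σ(ρt)_A − Σ(ρt)_B) / ρ_m.
Σt_A = 40.066 km; Σt_B = 35.31 km; Σ(ρt)_A = 106654.413; Σ(ρt)_B = 101437.24 (in km·kg/m³).
e = (40.066 − 35.31) − (106654.413 − 101437.24) / 3291 = 3.17 km.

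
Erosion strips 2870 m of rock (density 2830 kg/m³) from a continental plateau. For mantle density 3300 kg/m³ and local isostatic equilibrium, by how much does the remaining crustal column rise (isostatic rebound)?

Unloading: uplift u = e ρ_c/ρ_m = 2870 m × 2830/3300 = 2460 m.

2460 m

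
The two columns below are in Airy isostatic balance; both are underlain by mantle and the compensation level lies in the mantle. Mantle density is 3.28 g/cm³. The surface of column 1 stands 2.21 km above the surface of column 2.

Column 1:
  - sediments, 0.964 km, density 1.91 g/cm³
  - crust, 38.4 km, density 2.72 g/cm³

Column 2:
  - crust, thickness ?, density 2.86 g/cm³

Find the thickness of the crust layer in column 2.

Take the compensation level at the base of the deeper column (depth z_c below the surface of column 1) and equate Σ ρ_i t_i down to z_c; mantle fills any gap and the z_c terms cancel.
Column 1: 0.964×1.91 + 38.4×2.72 + (z_c − 39.364)×3.28
Column 2: 2.21×0 + x×2.86 + (z_c − 2.21 − 0 − x)×3.28
The z_c×3.28 term appears on both sides and cancels. Collect the known terms of each column as K = Σ(ρt)_known − 3.28 × (depth of known layers): K_1 = 106.28924 − 3.28×39.364 = −22.82468; K_2 = 0 − 3.28×(2.21 + 0) = −7.2488.
Balance: K_1 = K_2 − x×(3.28 − 2.86), so x = (K_2 − K_1)/(3.28 − 2.86) = 15.5759/0.42 = 37.1 km.

37.1 km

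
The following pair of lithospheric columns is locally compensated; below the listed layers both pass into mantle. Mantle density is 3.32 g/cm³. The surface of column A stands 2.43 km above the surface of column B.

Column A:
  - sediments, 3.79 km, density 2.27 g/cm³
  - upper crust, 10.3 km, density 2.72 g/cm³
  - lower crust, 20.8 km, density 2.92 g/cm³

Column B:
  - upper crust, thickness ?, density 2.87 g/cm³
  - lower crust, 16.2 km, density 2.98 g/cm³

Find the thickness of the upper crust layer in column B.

10.9 km

Take the compensation level at the base of the deeper column (depth z_c below the surface of column A) and equate Σ ρ_i t_i down to z_c; mantle fills any gap and the z_c terms cancel.
Column A: 3.79×2.27 + 10.3×2.72 + 20.8×2.92 + (z_c − 34.89)×3.32
Column B: 2.43×0 + x×2.87 + 16.2×2.98 + (z_c − 2.43 − 16.2 − x)×3.32
The z_c×3.32 term appears on both sides and cancels. Collect the known terms of each column as K = Σ(ρt)_known − 3.32 × (depth of known layers): K_A = 97.3553 − 3.32×34.89 = −18.4795; K_B = 48.276 − 3.32×(2.43 + 16.2) = −13.5756.
Balance: K_A = K_B − x×(3.32 − 2.87), so x = (K_B − K_A)/(3.32 − 2.87) = 4.9039/0.45 = 10.9 km.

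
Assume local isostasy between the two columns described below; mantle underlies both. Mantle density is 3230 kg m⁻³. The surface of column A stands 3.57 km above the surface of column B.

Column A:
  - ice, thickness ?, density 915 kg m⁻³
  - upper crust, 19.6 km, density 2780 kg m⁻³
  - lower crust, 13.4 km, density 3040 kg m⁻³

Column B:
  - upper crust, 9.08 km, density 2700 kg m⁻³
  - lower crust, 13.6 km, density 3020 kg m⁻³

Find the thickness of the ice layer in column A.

3.38 km

Take the compensation level at the base of the deeper column (depth z_c below the surface of column A) and equate Σ ρ_i t_i down to z_c; mantle fills any gap and the z_c terms cancel.
Column A: x×915 + 19.6×2780 + 13.4×3040 + (z_c − 33 − x)×3230
Column B: 3.57×0 + 9.08×2700 + 13.6×3020 + (z_c − 3.57 − 22.68)×3230
The z_c×3230 term appears on both sides and cancels. Collect the known terms of each column as K = Σ(ρt)_known − 3230 × (depth of known layers): K_A = 95224 − 3230×33 = −11366; K_B = 65588 − 3230×(3.57 + 22.68) = −19199.5.
Balance: K_A − x×(3230 − 915) = K_B, so x = (K_A − K_B)/(3230 − 915) = 7833.5/2315 = 3.38 km.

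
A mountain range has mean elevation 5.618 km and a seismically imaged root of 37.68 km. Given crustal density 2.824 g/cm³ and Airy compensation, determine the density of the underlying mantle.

Airy balance: ρ_c h = (ρ_m − ρ_c) r → ρ_m = ρ_c (1 + h/r).
ρ_m = 2.824 × (1 + 5.618 km/37.68 km) = 3.25 g/cm³.

3.25 g/cm³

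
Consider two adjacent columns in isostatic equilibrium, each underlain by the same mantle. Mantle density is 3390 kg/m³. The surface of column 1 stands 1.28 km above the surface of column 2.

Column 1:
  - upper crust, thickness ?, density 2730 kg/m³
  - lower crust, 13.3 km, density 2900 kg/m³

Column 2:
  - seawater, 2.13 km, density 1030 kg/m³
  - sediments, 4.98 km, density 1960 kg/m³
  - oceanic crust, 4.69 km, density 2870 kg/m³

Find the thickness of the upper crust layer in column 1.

18.8 km

Take the compensation level at the base of the deeper column (depth z_c below the surface of column 1) and equate Σ ρ_i t_i down to z_c; mantle fills any gap and the z_c terms cancel.
Column 1: x×2730 + 13.3×2900 + (z_c − 13.3 − x)×3390
Column 2: 1.28×0 + 2.13×1030 + 4.98×1960 + 4.69×2870 + (z_c − 1.28 − 11.8)×3390
The z_c×3390 term appears on both sides and cancels. Collect the known terms of each column as K = Σ(ρt)_known − 3390 × (depth of known layers): K_1 = 38570 − 3390×13.3 = −6517; K_2 = 25415 − 3390×(1.28 + 11.8) = −18926.2.
Balance: K_1 − x×(3390 − 2730) = K_2, so x = (K_1 − K_2)/(3390 − 2730) = 12409.2/660 = 18.8 km.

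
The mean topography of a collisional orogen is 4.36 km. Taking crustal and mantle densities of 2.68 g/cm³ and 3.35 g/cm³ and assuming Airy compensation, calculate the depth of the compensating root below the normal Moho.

17.4 km

Equating mass per unit area of the two columns: the weight of the topography is balanced by the buoyancy of the root, ρ_c h = (ρ_m − ρ_c) r.
r = h · ρ_c / (ρ_m − ρ_c) = 4.36 km × 2.68 / (3.35 − 2.68) = 17.4 km.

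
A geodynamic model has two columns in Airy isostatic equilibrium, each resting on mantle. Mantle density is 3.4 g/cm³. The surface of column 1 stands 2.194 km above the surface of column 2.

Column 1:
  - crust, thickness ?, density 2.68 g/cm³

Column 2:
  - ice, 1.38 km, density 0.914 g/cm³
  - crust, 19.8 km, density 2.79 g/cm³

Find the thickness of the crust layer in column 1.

31.9 km

Take the compensation level at the base of the deeper column (depth z_c below the surface of column 1) and equate Σ ρ_i t_i down to z_c; mantle fills any gap and the z_c terms cancel.
Column 1: x×2.68 + (z_c − 0 − x)×3.4
Column 2: 2.194×0 + 1.38×0.914 + 19.8×2.79 + (z_c − 2.194 − 21.18)×3.4
The z_c×3.4 term appears on both sides and cancels. Collect the known terms of each column as K = Σ(ρt)_known − 3.4 × (depth of known layers): K_1 = 0 − 3.4×0 = 0; K_2 = 56.50332 − 3.4×(2.194 + 21.18) = −22.96828.
Balance: K_1 − x×(3.4 − 2.68) = K_2, so x = (K_1 − K_2)/(3.4 − 2.68) = 22.9683/0.72 = 31.9 km.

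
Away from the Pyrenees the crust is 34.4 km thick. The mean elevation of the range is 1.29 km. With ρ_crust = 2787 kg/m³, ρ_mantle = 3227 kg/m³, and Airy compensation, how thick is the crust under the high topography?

43.9 km

Root depth r = h ρ_c / (ρ_m − ρ_c) = 1.29 km × 2787 / 440 = 8.171 km.
Total thickness = T + h + r = 34.4 km + 1.29 km + 8.171 km = 43.9 km.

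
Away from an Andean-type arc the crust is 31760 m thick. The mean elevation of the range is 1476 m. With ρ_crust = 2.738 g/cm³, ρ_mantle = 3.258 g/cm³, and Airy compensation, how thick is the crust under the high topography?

Root depth r = h ρ_c / (ρ_m − ρ_c) = 1476 m × 2.738 / 0.52 = 7772 m.
Total thickness = T + h + r = 31760 m + 1476 m + 7772 m = 41000 m.

41000 m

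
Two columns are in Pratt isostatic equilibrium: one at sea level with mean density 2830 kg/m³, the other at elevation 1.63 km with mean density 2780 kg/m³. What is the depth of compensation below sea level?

90.6 km

ρ_ref D = ρ (D + h) → D (ρ_ref − ρ) = ρ h.
D = ρ h/(ρ_ref − ρ) = 2780 × 1.63 km/(2830 − 2780) = 90.6 km.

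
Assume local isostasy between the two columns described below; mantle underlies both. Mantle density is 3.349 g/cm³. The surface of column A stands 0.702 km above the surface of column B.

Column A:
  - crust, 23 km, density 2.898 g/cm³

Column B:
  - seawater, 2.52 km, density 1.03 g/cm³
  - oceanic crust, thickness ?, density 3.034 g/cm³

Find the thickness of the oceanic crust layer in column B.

6.91 km

Take the compensation level at the base of the deeper column (depth z_c below the surface of column A) and equate Σ ρ_i t_i down to z_c; mantle fills any gap and the z_c terms cancel.
Column A: 23×2.898 + (z_c − 23)×3.349
Column B: 0.702×0 + 2.52×1.03 + x×3.034 + (z_c − 0.702 − 2.52 − x)×3.349
The z_c×3.349 term appears on both sides and cancels. Collect the known terms of each column as K = Σ(ρt)_known − 3.349 × (depth of known layers): K_A = 66.654 − 3.349×23 = −10.373; K_B = 2.5956 − 3.349×(0.702 + 2.52) = −8.194878.
Balance: K_A = K_B − x×(3.349 − 3.034), so x = (K_B − K_A)/(3.349 − 3.034) = 2.17812/0.315 = 6.91 km.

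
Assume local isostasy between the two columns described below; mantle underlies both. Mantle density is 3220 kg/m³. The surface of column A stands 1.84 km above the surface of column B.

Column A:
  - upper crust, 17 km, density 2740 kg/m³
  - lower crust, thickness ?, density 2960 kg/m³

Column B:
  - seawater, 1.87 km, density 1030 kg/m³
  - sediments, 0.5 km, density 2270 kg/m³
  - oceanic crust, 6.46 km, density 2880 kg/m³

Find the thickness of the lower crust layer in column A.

Take the compensation level at the base of the deeper column (depth z_c below the surface of column A) and equate Σ ρ_i t_i down to z_c; mantle fills any gap and the z_c terms cancel.
Column A: 17×2740 + x×2960 + (z_c − 17 − x)×3220
Column B: 1.84×0 + 1.87×1030 + 0.5×2270 + 6.46×2880 + (z_c − 1.84 − 8.83)×3220
The z_c×3220 term appears on both sides and cancels. Collect the known terms of each column as K = Σ(ρt)_known − 3220 × (depth of known layers): K_A = 46580 − 3220×17 = −8160; K_B = 21665.9 − 3220×(1.84 + 8.83) = −12691.5.
Balance: K_A − x×(3220 − 2960) = K_B, so x = (K_A − K_B)/(3220 − 2960) = 4531.5/260 = 17.4 km.

17.4 km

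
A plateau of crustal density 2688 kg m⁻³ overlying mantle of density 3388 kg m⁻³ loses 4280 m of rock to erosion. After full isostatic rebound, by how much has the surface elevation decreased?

884 m

Rebound u = e ρ_c/ρ_m = 4280 m × 2688/3388 = 3396 m.
Net surface drop = e − u = 4280 m − 3396 m = e (ρ_m − ρ_c)/ρ_m = 884 m.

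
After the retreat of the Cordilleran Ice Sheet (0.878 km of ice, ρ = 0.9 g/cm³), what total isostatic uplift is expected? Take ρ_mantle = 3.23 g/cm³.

0.245 km

Removing the load lets mantle flow back in; uplift u satisfies ρ_ice t = ρ_m u.
u = t ρ_ice/ρ_m = 0.878 km × 0.9/3.23 = 0.245 km.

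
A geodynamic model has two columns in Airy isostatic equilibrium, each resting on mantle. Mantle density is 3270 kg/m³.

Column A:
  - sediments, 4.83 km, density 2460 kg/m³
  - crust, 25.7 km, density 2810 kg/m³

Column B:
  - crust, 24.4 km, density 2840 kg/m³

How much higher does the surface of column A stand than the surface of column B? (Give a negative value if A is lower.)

For any compensation level in the mantle, the mantle terms cancel and isostasy reduces to e = (Σt_A − Σt_B) − (Σ(ρt)_A − Σ(ρt)_B) / ρ_m.
Σt_A = 30.53 km; Σt_B = 24.4 km; Σ(ρt)_A = 84098.8; Σ(ρt)_B = 69296 (in km·kg/m³).
e = (30.53 − 24.4) − (84098.8 − 69296) / 3270 = 1.6 km.

1.6 km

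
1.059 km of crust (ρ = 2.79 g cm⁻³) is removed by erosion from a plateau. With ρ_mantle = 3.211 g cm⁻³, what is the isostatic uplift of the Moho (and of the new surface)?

0.92 km

Unloading: uplift u = e ρ_c/ρ_m = 1.059 km × 2.79/3.211 = 0.92 km.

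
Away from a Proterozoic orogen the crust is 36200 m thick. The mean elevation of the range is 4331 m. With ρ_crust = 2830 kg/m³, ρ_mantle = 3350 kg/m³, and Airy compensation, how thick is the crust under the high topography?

Root depth r = h ρ_c / (ρ_m − ρ_c) = 4331 m × 2830 / 520 = 23570 m.
Total thickness = T + h + r = 36200 m + 4331 m + 23570 m = 64100 m.

64100 m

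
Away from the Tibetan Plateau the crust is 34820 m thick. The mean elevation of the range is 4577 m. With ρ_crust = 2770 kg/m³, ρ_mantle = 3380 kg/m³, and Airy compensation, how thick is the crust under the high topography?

60200 m

Root depth r = h ρ_c / (ρ_m − ρ_c) = 4577 m × 2770 / 610 = 20780 m.
Total thickness = T + h + r = 34820 m + 4577 m + 20780 m = 60200 m.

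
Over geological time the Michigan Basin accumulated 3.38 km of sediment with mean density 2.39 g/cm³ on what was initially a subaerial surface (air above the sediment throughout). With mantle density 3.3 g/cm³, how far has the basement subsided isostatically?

Subaerial load: s = t ρ_sed / ρ_m = 3.38 km × 2.39/3.3 = 2.45 km.

2.45 km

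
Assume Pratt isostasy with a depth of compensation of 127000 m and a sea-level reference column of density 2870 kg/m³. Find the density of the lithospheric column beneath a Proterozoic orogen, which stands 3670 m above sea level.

Pratt balance: ρ_ref D = ρ (D + h).
ρ = ρ_ref D/(D + h) = 2870 × 127000 m/(127000 m + 3670 m) = 2790 kg/m³.

2790 kg/m³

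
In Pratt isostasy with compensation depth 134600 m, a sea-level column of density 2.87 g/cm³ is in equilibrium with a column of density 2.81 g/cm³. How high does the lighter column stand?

ρ_ref D = ρ (D + h) → h = D (ρ_ref − ρ)/ρ.
h = 134600 m × (2.87 − 2.81)/2.81 = 2870 m.

2870 m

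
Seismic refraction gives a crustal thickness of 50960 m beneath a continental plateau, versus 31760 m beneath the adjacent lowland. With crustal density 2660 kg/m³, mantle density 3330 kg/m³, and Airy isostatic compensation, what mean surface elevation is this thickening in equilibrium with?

3860 m

Excess crust Δ = 50960 m − 31760 m = 19200 m, split between elevation h and root r with h + r = Δ.
Airy balance ρ_c h = (ρ_m − ρ_c) r gives r = h ρ_c/(ρ_m − ρ_c), so h (1 + ρ_c/(ρ_m − ρ_c)) = Δ, i.e. h = Δ (ρ_m − ρ_c)/ρ_m.
h = 19200 m × 670/3330 = 3860 m.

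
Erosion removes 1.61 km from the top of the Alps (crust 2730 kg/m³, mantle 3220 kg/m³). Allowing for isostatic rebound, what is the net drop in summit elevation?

Rebound u = e ρ_c/ρ_m = 1.61 km × 2730/3220 = 1.365 km.
Net surface drop = e − u = 1.61 km − 1.365 km = e (ρ_m − ρ_c)/ρ_m = 0.245 km.

0.245 km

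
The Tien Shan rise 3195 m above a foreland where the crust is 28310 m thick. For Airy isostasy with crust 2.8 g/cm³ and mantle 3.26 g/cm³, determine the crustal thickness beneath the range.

Root depth r = h ρ_c / (ρ_m − ρ_c) = 3195 m × 2.8 / 0.46 = 19450 m.
Total thickness = T + h + r = 28310 m + 3195 m + 19450 m = 51000 m.

51000 m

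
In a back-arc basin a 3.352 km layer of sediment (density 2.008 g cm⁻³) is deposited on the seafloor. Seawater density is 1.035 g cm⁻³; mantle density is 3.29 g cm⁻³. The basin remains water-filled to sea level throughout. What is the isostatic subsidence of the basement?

1.45 km

Submarine loading: the sediment displaces seawater, and the subsidence is in turn flooded, so s (ρ_m − ρ_w) = t (ρ_sed − ρ_w).
s = 3.352 km × (2.008 − 1.035) / (3.29 − 1.035) = 1.45 km.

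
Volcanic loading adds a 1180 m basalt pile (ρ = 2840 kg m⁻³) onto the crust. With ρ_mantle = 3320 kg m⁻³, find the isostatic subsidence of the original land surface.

Subaerial loading: s = t ρ_load / ρ_m.
s = 1180 m × 2840/3320 = 1010 m.

1010 m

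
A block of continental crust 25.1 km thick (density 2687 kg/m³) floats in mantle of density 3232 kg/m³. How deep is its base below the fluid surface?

20.9 km

Draft d = t ρ_obj/ρ_fluid = 25.1 km × 2687/3232 = 20.9 km.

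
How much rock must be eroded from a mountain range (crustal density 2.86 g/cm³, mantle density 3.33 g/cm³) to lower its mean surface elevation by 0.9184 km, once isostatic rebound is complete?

Net drop Δ = e − u = e − e ρ_c/ρ_m = e (ρ_m − ρ_c)/ρ_m.
e = Δ ρ_m/(ρ_m − ρ_c) = 0.9184 km × 3.33/0.47 = 6.51 km.

6.51 km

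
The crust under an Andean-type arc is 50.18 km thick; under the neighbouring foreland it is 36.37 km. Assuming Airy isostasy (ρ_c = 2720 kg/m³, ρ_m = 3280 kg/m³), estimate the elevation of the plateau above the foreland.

Excess crust Δ = 50.18 km − 36.37 km = 13.81 km, split between elevation h and root r with h + r = Δ.
Airy balance ρ_c h = (ρ_m − ρ_c) r gives r = h ρ_c/(ρ_m − ρ_c), so h (1 + ρ_c/(ρ_m − ρ_c)) = Δ, i.e. h = Δ (ρ_m − ρ_c)/ρ_m.
h = 13.81 km × 560/3280 = 2.36 km.

2.36 km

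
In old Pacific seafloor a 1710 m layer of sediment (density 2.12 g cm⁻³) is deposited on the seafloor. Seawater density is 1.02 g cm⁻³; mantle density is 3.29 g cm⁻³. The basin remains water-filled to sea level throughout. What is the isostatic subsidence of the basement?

Submarine loading: the sediment displaces seawater, and the subsidence is in turn flooded, so s (ρ_m − ρ_w) = t (ρ_sed − ρ_w).
s = 1710 m × (2.12 − 1.02) / (3.29 − 1.02) = 829 m.

829 m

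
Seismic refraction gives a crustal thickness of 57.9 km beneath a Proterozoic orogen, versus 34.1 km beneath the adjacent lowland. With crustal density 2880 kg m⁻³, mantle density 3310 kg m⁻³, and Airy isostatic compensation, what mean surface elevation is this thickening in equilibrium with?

3.09 km

Excess crust Δ = 57.9 km − 34.1 km = 23.8 km, split between elevation h and root r with h + r = Δ.
Airy balance ρ_c h = (ρ_m − ρ_c) r gives r = h ρ_c/(ρ_m − ρ_c), so h (1 + ρ_c/(ρ_m − ρ_c)) = Δ, i.e. h = Δ (ρ_m − ρ_c)/ρ_m.
h = 23.8 km × 430/3310 = 3.09 km.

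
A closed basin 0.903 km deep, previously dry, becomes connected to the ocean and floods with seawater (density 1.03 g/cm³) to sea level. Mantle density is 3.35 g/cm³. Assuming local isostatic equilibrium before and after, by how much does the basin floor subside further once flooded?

0.401 km

After flooding the water column is d + s deep. Its weight must equal the weight of mantle displaced by the extra subsidence s: (d + s) ρ_w = s ρ_m.
s = d ρ_w / (ρ_m − ρ_w) = 0.903 km × 1.03/(3.35 − 1.03) = 0.401 km.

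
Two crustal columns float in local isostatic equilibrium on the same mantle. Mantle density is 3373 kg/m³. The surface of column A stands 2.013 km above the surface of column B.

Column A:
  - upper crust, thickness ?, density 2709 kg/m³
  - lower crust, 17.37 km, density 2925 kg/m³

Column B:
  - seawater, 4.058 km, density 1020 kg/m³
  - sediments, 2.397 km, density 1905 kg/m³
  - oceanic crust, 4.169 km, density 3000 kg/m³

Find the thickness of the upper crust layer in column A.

20.5 km

Take the compensation level at the base of the deeper column (depth z_c below the surface of column A) and equate Σ ρ_i t_i down to z_c; mantle fills any gap and the z_c terms cancel.
Column A: x×2709 + 17.37×2925 + (z_c − 17.37 − x)×3373
Column B: 2.013×0 + 4.058×1020 + 2.397×1905 + 4.169×3000 + (z_c − 2.013 − 10.624)×3373
The z_c×3373 term appears on both sides and cancels. Collect the known terms of each column as K = Σ(ρt)_known − 3373 × (depth of known layers): K_A = 50807.25 − 3373×17.37 = −7781.76; K_B = 21212.445 − 3373×(2.013 + 10.624) = −21412.156.
Balance: K_A − x×(3373 − 2709) = K_B, so x = (K_A − K_B)/(3373 − 2709) = 13630.4/664 = 20.5 km.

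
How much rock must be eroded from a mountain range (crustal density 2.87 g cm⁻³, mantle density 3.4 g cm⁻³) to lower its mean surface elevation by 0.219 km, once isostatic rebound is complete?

1.4 km

Net drop Δ = e − u = e − e ρ_c/ρ_m = e (ρ_m − ρ_c)/ρ_m.
e = Δ ρ_m/(ρ_m − ρ_c) = 0.219 km × 3.4/0.53 = 1.4 km.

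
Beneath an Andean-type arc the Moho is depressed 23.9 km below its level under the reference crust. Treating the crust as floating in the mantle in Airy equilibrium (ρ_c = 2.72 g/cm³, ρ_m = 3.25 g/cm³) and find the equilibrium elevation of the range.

By Archimedes' principle applied to the lithosphere: ρ_c h = (ρ_m − ρ_c) r.
h = r (ρ_m − ρ_c) / ρ_c = 23.9 km × (3.25 − 2.72) / 2.72 = 4.66 km.

4.66 km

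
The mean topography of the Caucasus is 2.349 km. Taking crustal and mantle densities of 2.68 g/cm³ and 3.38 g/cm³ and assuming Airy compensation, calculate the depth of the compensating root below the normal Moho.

By Archimedes' principle applied to the lithosphere: the weight of the topography is balanced by the buoyancy of the root, ρ_c h = (ρ_m − ρ_c) r.
r = h · ρ_c / (ρ_m − ρ_c) = 2.349 km × 2.68 / (3.38 − 2.68) = 8.99 km.

8.99 km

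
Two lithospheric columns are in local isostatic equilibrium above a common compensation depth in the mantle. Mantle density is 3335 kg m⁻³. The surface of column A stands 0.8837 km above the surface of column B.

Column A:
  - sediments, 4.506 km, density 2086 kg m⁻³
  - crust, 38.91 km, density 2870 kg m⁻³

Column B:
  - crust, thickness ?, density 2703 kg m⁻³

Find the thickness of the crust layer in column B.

32.9 km

Take the compensation level at the base of the deeper column (depth z_c below the surface of column A) and equate Σ ρ_i t_i down to z_c; mantle fills any gap and the z_c terms cancel.
Column A: 4.506×2086 + 38.91×2870 + (z_c − 43.416)×3335
Column B: 0.8837×0 + x×2703 + (z_c − 0.8837 − 0 − x)×3335
The z_c×3335 term appears on both sides and cancels. Collect the known terms of each column as K = Σ(ρt)_known − 3335 × (depth of known layers): K_A = 121071.216 − 3335×43.416 = −23721.144; K_B = 0 − 3335×(0.8837 + 0) = −2947.1395.
Balance: K_A = K_B − x×(3335 − 2703), so x = (K_B − K_A)/(3335 − 2703) = 20774/632 = 32.9 km.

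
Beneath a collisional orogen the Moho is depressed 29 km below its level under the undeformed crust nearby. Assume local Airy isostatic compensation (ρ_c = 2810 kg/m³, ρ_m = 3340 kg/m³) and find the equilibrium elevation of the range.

For local isostatic compensation: ρ_c h = (ρ_m − ρ_c) r.
h = r (ρ_m − ρ_c) / ρ_c = 29 km × (3340 − 2810) / 2810 = 5.47 km.

5.47 km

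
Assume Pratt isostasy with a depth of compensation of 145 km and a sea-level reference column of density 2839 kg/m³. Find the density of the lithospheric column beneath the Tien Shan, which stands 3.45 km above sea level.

Pratt balance: ρ_ref D = ρ (D + h).
ρ = ρ_ref D/(D + h) = 2839 × 145 km/(145 km + 3.45 km) = 2770 kg/m³.

2770 kg/m³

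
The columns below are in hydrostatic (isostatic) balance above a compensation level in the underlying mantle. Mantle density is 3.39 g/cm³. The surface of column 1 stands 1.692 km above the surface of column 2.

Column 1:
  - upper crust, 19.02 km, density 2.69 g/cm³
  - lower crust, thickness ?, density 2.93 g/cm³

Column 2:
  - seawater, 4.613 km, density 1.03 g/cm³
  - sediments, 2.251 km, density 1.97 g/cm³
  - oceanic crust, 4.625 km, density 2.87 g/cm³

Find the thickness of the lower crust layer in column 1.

19.4 km

Take the compensation level at the base of the deeper column (depth z_c below the surface of column 1) and equate Σ ρ_i t_i down to z_c; mantle fills any gap and the z_c terms cancel.
Column 1: 19.02×2.69 + x×2.93 + (z_c − 19.02 − x)×3.39
Column 2: 1.692×0 + 4.613×1.03 + 2.251×1.97 + 4.625×2.87 + (z_c − 1.692 − 11.489)×3.39
The z_c×3.39 term appears on both sides and cancels. Collect the known terms of each column as K = Σ(ρt)_known − 3.39 × (depth of known layers): K_1 = 51.1638 − 3.39×19.02 = −13.314; K_2 = 22.45961 − 3.39×(1.692 + 11.489) = −22.22398.
Balance: K_1 − x×(3.39 − 2.93) = K_2, so x = (K_1 − K_2)/(3.39 − 2.93) = 8.90998/0.46 = 19.4 km.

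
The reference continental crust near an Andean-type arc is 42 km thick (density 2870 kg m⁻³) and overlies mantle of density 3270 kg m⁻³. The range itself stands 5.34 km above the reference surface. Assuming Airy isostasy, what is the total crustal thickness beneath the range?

85.7 km

Root depth r = h ρ_c / (ρ_m − ρ_c) = 5.34 km × 2870 / 400 = 38.31 km.
Total thickness = T + h + r = 42 km + 5.34 km + 38.31 km = 85.7 km.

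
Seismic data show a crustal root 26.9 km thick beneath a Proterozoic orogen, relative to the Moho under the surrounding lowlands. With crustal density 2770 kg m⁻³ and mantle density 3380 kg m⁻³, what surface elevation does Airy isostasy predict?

5.92 km

By Archimedes' principle applied to the lithosphere: ρ_c h = (ρ_m − ρ_c) r.
h = r (ρ_m − ρ_c) / ρ_c = 26.9 km × (3380 − 2770) / 2770 = 5.92 km.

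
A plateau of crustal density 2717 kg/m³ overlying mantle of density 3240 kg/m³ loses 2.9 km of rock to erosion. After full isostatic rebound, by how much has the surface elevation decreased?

0.468 km

Rebound u = e ρ_c/ρ_m = 2.9 km × 2717/3240 = 2.432 km.
Net surface drop = e − u = 2.9 km − 2.432 km = e (ρ_m − ρ_c)/ρ_m = 0.468 km.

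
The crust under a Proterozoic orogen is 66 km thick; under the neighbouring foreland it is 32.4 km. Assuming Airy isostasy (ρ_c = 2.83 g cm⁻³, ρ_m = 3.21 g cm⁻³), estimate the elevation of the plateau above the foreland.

3.98 km

Excess crust Δ = 66 km − 32.4 km = 33.6 km, split between elevation h and root r with h + r = Δ.
Airy balance ρ_c h = (ρ_m − ρ_c) r gives r = h ρ_c/(ρ_m − ρ_c), so h (1 + ρ_c/(ρ_m − ρ_c)) = Δ, i.e. h = Δ (ρ_m − ρ_c)/ρ_m.
h = 33.6 km × 0.38/3.21 = 3.98 km.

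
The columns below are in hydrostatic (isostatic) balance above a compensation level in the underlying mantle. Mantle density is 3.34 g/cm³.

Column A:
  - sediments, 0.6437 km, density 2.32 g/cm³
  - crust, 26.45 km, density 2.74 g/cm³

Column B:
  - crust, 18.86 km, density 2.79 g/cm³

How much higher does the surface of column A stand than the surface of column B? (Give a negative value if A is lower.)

For any compensation level in the mantle, the mantle terms cancel and isostasy reduces to e = (Σt_A − Σt_B) − (Σ(ρt)_A − Σ(ρt)_B) / ρ_m.
Σt_A = 27.0937 km; Σt_B = 18.86 km; Σ(ρt)_A = 73.966384; Σ(ρt)_B = 52.6194 (in km·g/cm³).
e = (27.0937 − 18.86) − (73.966384 − 52.6194) / 3.34 = 1.84 km.

1.84 km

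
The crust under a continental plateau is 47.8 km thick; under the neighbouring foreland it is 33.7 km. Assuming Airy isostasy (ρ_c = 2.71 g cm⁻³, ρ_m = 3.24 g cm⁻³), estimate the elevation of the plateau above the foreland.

2.31 km

Excess crust Δ = 47.8 km − 33.7 km = 14.1 km, split between elevation h and root r with h + r = Δ.
Airy balance ρ_c h = (ρ_m − ρ_c) r gives r = h ρ_c/(ρ_m − ρ_c), so h (1 + ρ_c/(ρ_m − ρ_c)) = Δ, i.e. h = Δ (ρ_m − ρ_c)/ρ_m.
h = 14.1 km × 0.53/3.24 = 2.31 km.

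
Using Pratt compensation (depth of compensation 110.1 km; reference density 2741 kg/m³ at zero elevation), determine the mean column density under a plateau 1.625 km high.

2700 kg/m³

Pratt balance: ρ_ref D = ρ (D + h).
ρ = ρ_ref D/(D + h) = 2741 × 110.1 km/(110.1 km + 1.625 km) = 2700 kg/m³.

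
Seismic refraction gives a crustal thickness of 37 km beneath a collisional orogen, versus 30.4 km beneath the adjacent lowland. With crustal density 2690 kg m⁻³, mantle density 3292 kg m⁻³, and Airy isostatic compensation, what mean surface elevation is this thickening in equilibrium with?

1.21 km

Excess crust Δ = 37 km − 30.4 km = 6.6 km, split between elevation h and root r with h + r = Δ.
Airy balance ρ_c h = (ρ_m − ρ_c) r gives r = h ρ_c/(ρ_m − ρ_c), so h (1 + ρ_c/(ρ_m − ρ_c)) = Δ, i.e. h = Δ (ρ_m − ρ_c)/ρ_m.
h = 6.6 km × 602/3292 = 1.21 km.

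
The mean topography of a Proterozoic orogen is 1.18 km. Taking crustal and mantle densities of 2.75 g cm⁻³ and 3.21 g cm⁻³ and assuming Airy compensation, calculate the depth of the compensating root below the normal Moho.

By Archimedes' principle applied to the lithosphere: the weight of the topography is balanced by the buoyancy of the root, ρ_c h = (ρ_m − ρ_c) r.
r = h · ρ_c / (ρ_m − ρ_c) = 1.18 km × 2.75 / (3.21 − 2.75) = 7.05 km.

7.05 km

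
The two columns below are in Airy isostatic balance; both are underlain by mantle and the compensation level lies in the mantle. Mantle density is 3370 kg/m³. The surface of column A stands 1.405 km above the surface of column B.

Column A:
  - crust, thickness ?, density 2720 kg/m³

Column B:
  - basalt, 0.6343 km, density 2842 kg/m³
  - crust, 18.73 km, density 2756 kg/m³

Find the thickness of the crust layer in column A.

Take the compensation level at the base of the deeper column (depth z_c below the surface of column A) and equate Σ ρ_i t_i down to z_c; mantle fills any gap and the z_c terms cancel.
Column A: x×2720 + (z_c − 0 − x)×3370
Column B: 1.405×0 + 0.6343×2842 + 18.73×2756 + (z_c − 1.405 − 19.3643)×3370
The z_c×3370 term appears on both sides and cancels. Collect the known terms of each column as K = Σ(ρt)_known − 3370 × (depth of known layers): K_A = 0 − 3370×0 = 0; K_B = 53422.5606 − 3370×(1.405 + 19.3643) = −16569.9804.
Balance: K_A − x×(3370 − 2720) = K_B, so x = (K_A − K_B)/(3370 − 2720) = 16570/650 = 25.5 km.

25.5 km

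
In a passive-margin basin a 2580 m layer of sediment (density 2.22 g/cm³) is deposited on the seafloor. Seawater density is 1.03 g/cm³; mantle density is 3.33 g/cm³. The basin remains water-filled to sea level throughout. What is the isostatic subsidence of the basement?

Submarine loading: the sediment displaces seawater, and the subsidence is in turn flooded, so s (ρ_m − ρ_w) = t (ρ_sed − ρ_w).
s = 2580 m × (2.22 − 1.03) / (3.33 − 1.03) = 1330 m.

1330 m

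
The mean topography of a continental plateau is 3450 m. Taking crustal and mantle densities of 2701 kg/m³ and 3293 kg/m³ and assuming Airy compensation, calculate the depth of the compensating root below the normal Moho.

By Archimedes' principle applied to the lithosphere: the weight of the topography is balanced by the buoyancy of the root, ρ_c h = (ρ_m − ρ_c) r.
r = h · ρ_c / (ρ_m − ρ_c) = 3450 m × 2701 / (3293 − 2701) = 15700 m.

15700 m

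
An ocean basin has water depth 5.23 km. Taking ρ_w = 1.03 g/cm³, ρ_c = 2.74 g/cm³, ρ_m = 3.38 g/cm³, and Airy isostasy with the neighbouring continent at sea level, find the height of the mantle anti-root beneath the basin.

14 km

For local isostatic compensation: replacing crust with seawater at the top is compensated by replacing crust with mantle at the base: d (ρ_c − ρ_w) = a (ρ_m − ρ_c).
a = d (ρ_c − ρ_w)/(ρ_m − ρ_c) = 5.23 km × 1.71/0.64 = 14 km.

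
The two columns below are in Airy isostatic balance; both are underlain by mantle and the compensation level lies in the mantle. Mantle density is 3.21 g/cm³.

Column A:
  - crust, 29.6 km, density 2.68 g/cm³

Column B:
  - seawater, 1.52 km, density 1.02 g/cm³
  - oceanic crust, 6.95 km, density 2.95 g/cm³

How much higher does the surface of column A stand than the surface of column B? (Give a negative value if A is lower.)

3.29 km

For any compensation level in the mantle, the mantle terms cancel and isostasy reduces to e = (Σt_A − Σt_B) − (Σ(ρt)_A − Σ(ρt)_B) / ρ_m.
Σt_A = 29.6 km; Σt_B = 8.47 km; Σ(ρt)_A = 79.328; Σ(ρt)_B = 22.0529 (in km·g/cm³).
e = (29.6 − 8.47) − (79.328 − 22.0529) / 3.21 = 3.29 km.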